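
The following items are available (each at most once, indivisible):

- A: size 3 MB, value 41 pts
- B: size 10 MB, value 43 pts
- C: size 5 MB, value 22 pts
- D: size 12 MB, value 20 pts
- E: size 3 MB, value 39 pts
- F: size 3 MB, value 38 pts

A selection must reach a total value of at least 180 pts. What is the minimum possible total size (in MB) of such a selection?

Subsets with value ≥ 180, sorted by total size:
- A+B+C+E+F: size 24, value 183
- A+B+D+E+F: size 31, value 181
Minimum size: 24 MB.

24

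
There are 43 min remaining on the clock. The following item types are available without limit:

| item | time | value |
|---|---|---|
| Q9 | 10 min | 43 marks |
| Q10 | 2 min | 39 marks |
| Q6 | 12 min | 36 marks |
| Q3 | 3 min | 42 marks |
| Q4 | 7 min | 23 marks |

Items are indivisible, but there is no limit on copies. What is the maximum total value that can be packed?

822 marks

Best value-per-unit is Q10 at 39/2; filling with it alone gives 21×39 = 819.
Optimal mix: 20×Q10 + 1×Q3 → time 43, value 822.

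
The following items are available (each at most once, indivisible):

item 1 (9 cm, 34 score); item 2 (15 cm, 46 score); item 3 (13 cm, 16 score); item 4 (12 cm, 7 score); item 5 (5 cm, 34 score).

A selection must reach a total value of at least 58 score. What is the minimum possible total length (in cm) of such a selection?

Subsets with value ≥ 58, sorted by total length:
- item 1+item 5: length 14, value 68
- item 2+item 5: length 20, value 80
- item 1+item 2: length 24, value 80
- item 1+item 4+item 5: length 26, value 75
Minimum length: 14 cm.

14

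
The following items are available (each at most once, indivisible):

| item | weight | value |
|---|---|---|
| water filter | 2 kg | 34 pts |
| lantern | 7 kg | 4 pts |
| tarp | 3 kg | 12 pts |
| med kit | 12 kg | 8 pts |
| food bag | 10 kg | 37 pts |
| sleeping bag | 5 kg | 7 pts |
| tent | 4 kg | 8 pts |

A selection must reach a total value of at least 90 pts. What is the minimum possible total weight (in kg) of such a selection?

19

Subsets with value ≥ 90, sorted by total weight:
- water filter+tarp+food bag+tent: weight 19, value 91
- water filter+tarp+food bag+sleeping bag: weight 20, value 90
- water filter+tarp+food bag+sleeping bag+tent: weight 24, value 98
- water filter+lantern+tarp+food bag+tent: weight 26, value 95
Minimum weight: 19 kg.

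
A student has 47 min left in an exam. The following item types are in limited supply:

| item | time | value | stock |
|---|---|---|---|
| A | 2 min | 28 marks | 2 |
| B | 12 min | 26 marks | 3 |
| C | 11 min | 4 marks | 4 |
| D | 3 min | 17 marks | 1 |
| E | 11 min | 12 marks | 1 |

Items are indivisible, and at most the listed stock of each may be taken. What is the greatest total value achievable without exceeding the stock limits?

Best selections within time 47 and stock limits:
- 2×A + 3×B + 1×D: time 43, value 151
- 2×A + 2×B + 1×D + 1×E: time 42, value 137
Best: 151 marks.

151 marks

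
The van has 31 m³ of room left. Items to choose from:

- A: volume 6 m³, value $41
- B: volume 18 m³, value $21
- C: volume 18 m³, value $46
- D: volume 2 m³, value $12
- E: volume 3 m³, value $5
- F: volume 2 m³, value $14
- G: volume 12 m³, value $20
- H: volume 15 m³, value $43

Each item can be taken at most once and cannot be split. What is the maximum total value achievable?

$118

Check high-value combinations within 31 m³:
- A+C+D+E+F: volume 6+18+2+3+2=31, value 41+46+12+5+14=118
- A+D+E+F+H: volume 6+2+3+2+15=28, value 41+12+5+14+43=115
- A+C+D+F: volume 6+18+2+2=28, value 41+46+12+14=113
Best: $118.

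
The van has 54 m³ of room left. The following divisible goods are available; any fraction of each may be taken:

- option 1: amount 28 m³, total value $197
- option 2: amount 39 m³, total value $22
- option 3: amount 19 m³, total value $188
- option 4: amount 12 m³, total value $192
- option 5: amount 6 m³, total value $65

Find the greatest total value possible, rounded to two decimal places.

564.61

Take in order of value per unit:
- option 4 (192/12 per unit): all 12 → value 192, running total 192.00
- option 5 (65/6 per unit): all 6 → value 65, running total 257.00
- option 3 (188/19 per unit): all 19 → value 188, running total 445.00
- option 1 (197/28 per unit): 17 of 28 → value 17×197/28 = 119.6071, running total 564.61
Total 564.61.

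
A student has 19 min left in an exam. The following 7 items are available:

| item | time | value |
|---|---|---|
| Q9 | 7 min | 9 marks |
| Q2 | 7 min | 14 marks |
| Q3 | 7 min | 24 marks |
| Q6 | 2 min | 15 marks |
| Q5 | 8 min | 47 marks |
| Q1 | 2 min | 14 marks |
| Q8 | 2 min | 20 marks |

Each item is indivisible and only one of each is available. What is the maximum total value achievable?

106 marks

Check high-value combinations within 19 min:
- Q3+Q6+Q5+Q8: time 7+2+8+2=19, value 24+15+47+20=106
- Q3+Q5+Q1+Q8: time 7+8+2+2=19, value 24+47+14+20=105
- Q3+Q6+Q5+Q1: time 7+2+8+2=19, value 24+15+47+14=100
Best: 106 marks.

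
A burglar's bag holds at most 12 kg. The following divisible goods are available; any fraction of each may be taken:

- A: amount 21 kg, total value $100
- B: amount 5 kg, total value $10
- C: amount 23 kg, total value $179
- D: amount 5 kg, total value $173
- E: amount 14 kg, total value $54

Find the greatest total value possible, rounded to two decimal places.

227.48

Take in order of value per unit:
- D (173/5 per unit): all 5 → value 173, running total 173.00
- C (179/23 per unit): 7 of 23 → value 7×179/23 = 54.4783, running total 227.48
Total 227.48.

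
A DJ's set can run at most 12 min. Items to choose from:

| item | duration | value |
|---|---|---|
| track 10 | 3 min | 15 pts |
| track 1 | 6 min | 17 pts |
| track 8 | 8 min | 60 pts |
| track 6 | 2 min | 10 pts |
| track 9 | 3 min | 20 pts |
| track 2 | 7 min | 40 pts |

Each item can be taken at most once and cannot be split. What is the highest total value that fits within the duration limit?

80 pts

This is a 0/1 knapsack; check combinations near the capacity.
- track 8+track 9: duration 8+3=11, value 60+20=80
- track 10+track 8: duration 3+8=11, value 15+60=75
- track 8+track 6: duration 8+2=10, value 60+10=70
- track 6+track 9+track 2: duration 2+3+7=12, value 10+20+40=70
- track 10+track 6+track 2: duration 3+2+7=12, value 15+10+40=65
Best: 80 pts.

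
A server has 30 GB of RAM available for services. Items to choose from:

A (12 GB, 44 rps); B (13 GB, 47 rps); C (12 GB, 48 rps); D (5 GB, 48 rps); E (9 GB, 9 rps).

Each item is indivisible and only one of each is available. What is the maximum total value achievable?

143 rps

This is a 0/1 knapsack; check combinations near the capacity.
- B+C+D: memory 13+12+5=30, value 47+48+48=143
- A+C+D: memory 12+12+5=29, value 44+48+48=140
- A+B+D: memory 12+13+5=30, value 44+47+48=139
Best: 143 rps.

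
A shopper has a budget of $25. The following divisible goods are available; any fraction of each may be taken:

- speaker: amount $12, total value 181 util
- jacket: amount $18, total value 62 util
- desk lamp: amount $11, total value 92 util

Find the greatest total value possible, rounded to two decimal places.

279.89

Take in order of value per unit:
- speaker (181/12 per unit): all 12 → value 181, running total 181.00
- desk lamp (92/11 per unit): all 11 → value 92, running total 273.00
- jacket (62/18 per unit): 2 of 18 → value 2×62/18 = 6.8889, running total 279.89
Total 279.89.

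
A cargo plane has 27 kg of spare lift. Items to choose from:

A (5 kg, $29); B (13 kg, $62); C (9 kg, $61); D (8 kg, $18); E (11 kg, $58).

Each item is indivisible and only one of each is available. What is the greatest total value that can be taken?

$152

Check high-value combinations within 27 kg:
- A+B+C: weight 5+13+9=27, value 29+62+61=152
- A+C+E: weight 5+9+11=25, value 29+61+58=148
- B+C: weight 13+9=22, value 62+61=123
Best: $152.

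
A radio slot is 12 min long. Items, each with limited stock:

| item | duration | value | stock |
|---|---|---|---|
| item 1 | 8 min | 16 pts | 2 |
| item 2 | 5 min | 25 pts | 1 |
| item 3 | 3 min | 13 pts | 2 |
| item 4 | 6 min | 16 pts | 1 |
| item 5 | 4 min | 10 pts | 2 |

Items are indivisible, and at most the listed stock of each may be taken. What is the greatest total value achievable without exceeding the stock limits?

Top feasible selections:
- 1×item 2 + 2×item 3: duration 11, value 51
- 1×item 2 + 1×item 3 + 1×item 5: duration 12, value 48
- 2×item 3 + 1×item 4: duration 12, value 42
Best: 51 pts.

51 pts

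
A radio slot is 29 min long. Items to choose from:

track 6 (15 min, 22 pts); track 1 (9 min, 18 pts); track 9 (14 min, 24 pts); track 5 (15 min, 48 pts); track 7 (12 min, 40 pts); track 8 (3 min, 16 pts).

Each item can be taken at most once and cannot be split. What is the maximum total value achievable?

Check high-value combinations within 29 min:
- track 5+track 7: duration 15+12=27, value 48+40=88
- track 1+track 5+track 8: duration 9+15+3=27, value 18+48+16=82
- track 9+track 7+track 8: duration 14+12+3=29, value 24+40+16=80
- track 1+track 7+track 8: duration 9+12+3=24, value 18+40+16=74
Best: 88 pts.

88 pts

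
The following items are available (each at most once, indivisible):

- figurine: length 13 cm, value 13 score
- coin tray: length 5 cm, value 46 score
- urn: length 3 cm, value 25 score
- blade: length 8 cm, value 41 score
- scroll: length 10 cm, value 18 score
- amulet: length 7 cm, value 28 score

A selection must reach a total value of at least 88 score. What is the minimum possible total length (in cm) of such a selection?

15

Subsets with value ≥ 88, sorted by total length:
- coin tray+urn+amulet: length 15, value 99
- coin tray+urn+blade: length 16, value 112
- urn+blade+amulet: length 18, value 94
- coin tray+urn+scroll: length 18, value 89
Minimum length: 15 cm.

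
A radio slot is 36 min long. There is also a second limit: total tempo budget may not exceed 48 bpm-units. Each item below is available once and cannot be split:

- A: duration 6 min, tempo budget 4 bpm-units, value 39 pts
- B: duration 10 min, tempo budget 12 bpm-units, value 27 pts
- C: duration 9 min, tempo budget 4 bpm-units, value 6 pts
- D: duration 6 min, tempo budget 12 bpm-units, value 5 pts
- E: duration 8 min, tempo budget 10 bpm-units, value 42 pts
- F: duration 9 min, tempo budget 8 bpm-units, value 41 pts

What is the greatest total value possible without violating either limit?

149 pts

Feasible sets respecting both limits:
- A+B+E+F: duration 33, tempo budget 34, value 149
- A+C+E+F: duration 32, tempo budget 26, value 128
- A+D+E+F: duration 29, tempo budget 34, value 127
Best: 149 pts.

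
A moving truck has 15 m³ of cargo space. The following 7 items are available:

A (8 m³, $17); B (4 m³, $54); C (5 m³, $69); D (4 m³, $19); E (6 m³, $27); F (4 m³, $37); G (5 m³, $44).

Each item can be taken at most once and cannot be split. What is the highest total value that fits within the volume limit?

$167

Check high-value combinations within 15 m³:
- B+C+G: volume 4+5+5=14, value 54+69+44=167
- B+C+F: volume 4+5+4=13, value 54+69+37=160
- C+F+G: volume 5+4+5=14, value 69+37+44=150
- B+C+E: volume 4+5+6=15, value 54+69+27=150
- B+C+D: volume 4+5+4=13, value 54+69+19=142
Best: $167.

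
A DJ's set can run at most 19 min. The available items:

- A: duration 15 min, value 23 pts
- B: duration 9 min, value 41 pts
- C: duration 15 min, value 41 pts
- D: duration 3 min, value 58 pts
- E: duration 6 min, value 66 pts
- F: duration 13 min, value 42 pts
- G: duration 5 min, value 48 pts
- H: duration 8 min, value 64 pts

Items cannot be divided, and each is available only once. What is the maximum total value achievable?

188 pts

This is a 0/1 knapsack; check combinations near the capacity.
- D+E+H: duration 3+6+8=17, value 58+66+64=188
- E+G+H: duration 6+5+8=19, value 66+48+64=178
- D+E+G: duration 3+6+5=14, value 58+66+48=172
- D+G+H: duration 3+5+8=16, value 58+48+64=170
- B+D+E: duration 9+3+6=18, value 41+58+66=165
Best: 188 pts.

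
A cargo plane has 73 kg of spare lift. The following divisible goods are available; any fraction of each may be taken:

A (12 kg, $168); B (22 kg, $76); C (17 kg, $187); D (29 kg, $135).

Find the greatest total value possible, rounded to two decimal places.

541.82

Take in order of value per unit:
- A (168/12 per unit): all 12 → value 168, running total 168.00
- C (187/17 per unit): all 17 → value 187, running total 355.00
- D (135/29 per unit): all 29 → value 135, running total 490.00
- B (76/22 per unit): 15 of 22 → value 15×76/22 = 51.8182, running total 541.82
Total 541.82.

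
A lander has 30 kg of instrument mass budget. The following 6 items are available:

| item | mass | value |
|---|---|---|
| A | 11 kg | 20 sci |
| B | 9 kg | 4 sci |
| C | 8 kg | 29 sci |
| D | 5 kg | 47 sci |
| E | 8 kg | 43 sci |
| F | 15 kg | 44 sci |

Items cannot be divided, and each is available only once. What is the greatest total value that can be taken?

134 sci

Check high-value combinations within 30 kg:
- D+E+F: mass 5+8+15=28, value 47+43+44=134
- B+C+D+E: mass 9+8+5+8=30, value 4+29+47+43=123
- C+D+F: mass 8+5+15=28, value 29+47+44=120
Best: 134 sci.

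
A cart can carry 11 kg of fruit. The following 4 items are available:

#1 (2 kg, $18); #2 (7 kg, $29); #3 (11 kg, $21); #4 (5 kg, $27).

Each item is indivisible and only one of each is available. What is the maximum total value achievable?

$47

Check high-value combinations within 11 kg:
- #1+#2: weight 2+7=9, value 18+29=47
- #1+#4: weight 2+5=7, value 18+27=45
- #2: weight 7, value 29
- #4: weight 5, value 27
Best: $47.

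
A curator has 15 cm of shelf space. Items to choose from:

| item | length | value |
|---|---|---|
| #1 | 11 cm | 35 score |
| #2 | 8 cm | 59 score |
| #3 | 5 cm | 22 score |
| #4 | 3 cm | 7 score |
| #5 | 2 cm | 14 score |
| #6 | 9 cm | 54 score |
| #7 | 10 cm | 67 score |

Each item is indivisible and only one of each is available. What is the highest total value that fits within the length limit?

This is a 0/1 knapsack; check combinations near the capacity.
- #2+#3+#5: length 8+5+2=15, value 59+22+14=95
- #3+#7: length 5+10=15, value 22+67=89
- #4+#5+#7: length 3+2+10=15, value 7+14+67=88
- #5+#7: length 2+10=12, value 14+67=81
Best: 95 score.

95 score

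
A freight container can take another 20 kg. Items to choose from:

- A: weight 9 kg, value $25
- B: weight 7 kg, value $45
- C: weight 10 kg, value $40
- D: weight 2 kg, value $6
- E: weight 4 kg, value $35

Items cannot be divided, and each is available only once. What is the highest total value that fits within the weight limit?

$105

Check high-value combinations within 20 kg:
- A+B+E: weight 9+7+4=20, value 25+45+35=105
- B+C+D: weight 7+10+2=19, value 45+40+6=91
- B+D+E: weight 7+2+4=13, value 45+6+35=86
Best: $105.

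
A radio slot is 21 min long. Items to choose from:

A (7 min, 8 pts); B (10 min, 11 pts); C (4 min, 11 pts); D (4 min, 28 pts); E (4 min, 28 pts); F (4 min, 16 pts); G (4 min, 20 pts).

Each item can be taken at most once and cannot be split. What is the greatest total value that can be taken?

Check high-value combinations within 21 min:
- C+D+E+F+G: duration 4+4+4+4+4=20, value 11+28+28+16+20=103
- D+E+F+G: duration 4+4+4+4=16, value 28+28+16+20=92
- C+D+E+G: duration 4+4+4+4=16, value 11+28+28+20=87
- A+D+E+G: duration 7+4+4+4=19, value 8+28+28+20=84
- C+D+E+F: duration 4+4+4+4=16, value 11+28+28+16=83
Best: 103 pts.

103 pts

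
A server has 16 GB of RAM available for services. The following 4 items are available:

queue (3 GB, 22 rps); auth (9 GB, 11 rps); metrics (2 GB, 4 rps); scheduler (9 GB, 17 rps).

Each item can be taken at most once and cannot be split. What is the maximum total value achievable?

43 rps

This is a 0/1 knapsack; check combinations near the capacity.
- queue+metrics+scheduler: memory 3+2+9=14, value 22+4+17=43
- queue+scheduler: memory 3+9=12, value 22+17=39
- queue+auth+metrics: memory 3+9+2=14, value 22+11+4=37
- queue+auth: memory 3+9=12, value 22+11=33
Best: 43 rps.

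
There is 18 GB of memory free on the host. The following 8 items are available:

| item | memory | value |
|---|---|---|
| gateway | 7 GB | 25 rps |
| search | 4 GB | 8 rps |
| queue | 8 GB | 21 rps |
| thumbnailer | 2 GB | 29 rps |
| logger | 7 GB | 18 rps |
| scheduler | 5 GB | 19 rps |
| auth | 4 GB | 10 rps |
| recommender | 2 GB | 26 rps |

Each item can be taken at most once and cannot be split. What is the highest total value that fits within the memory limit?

Check high-value combinations within 18 GB:
- gateway+thumbnailer+scheduler+recommender: memory 7+2+5+2=16, value 25+29+19+26=99
- gateway+thumbnailer+logger+recommender: memory 7+2+7+2=18, value 25+29+18+26=98
- queue+thumbnailer+scheduler+recommender: memory 8+2+5+2=17, value 21+29+19+26=95
- thumbnailer+logger+scheduler+recommender: memory 2+7+5+2=16, value 29+18+19+26=92
- search+thumbnailer+scheduler+auth+recommender: memory 4+2+5+4+2=17, value 8+29+19+10+26=92
Best: 99 rps.

99 rps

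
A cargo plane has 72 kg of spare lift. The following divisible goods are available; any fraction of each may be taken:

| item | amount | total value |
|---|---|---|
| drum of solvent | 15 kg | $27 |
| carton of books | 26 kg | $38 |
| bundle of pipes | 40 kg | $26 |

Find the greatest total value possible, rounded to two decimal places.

Take in order of value per unit:
- drum of solvent (27/15 per unit): all 15 → value 27, running total 27.00
- carton of books (38/26 per unit): all 26 → value 38, running total 65.00
- bundle of pipes (26/40 per unit): 31 of 40 → value 31×26/40 = 20.1500, running total 85.15
Total 85.15.

85.15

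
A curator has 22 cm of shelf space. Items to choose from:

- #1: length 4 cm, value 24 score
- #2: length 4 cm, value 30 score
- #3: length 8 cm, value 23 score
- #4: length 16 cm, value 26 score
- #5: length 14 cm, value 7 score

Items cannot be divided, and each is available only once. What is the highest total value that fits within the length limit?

This is a 0/1 knapsack; check combinations near the capacity.
- #1+#2+#3: length 4+4+8=16, value 24+30+23=77
- #1+#2+#5: length 4+4+14=22, value 24+30+7=61
- #2+#4: length 4+16=20, value 30+26=56
- #1+#2: length 4+4=8, value 24+30=54
- #2+#3: length 4+8=12, value 30+23=53
Best: 77 score.

77 score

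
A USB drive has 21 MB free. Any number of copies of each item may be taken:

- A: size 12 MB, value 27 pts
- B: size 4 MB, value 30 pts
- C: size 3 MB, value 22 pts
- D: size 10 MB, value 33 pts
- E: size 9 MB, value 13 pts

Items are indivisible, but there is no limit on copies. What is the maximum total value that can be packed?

Best value-per-unit is B at 30/4; filling with it alone gives 5×30 = 150.
Optimal mix: 3×B + 3×C → size 21, value 156.

156 pts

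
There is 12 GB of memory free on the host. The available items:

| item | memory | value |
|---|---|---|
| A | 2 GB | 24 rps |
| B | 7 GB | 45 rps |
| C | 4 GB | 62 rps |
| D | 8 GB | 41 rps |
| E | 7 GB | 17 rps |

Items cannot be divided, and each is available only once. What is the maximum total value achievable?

107 rps

Check high-value combinations within 12 GB:
- B+C: memory 7+4=11, value 45+62=107
- C+D: memory 4+8=12, value 62+41=103
- A+C: memory 2+4=6, value 24+62=86
- C+E: memory 4+7=11, value 62+17=79
- A+B: memory 2+7=9, value 24+45=69
Best: 107 rps.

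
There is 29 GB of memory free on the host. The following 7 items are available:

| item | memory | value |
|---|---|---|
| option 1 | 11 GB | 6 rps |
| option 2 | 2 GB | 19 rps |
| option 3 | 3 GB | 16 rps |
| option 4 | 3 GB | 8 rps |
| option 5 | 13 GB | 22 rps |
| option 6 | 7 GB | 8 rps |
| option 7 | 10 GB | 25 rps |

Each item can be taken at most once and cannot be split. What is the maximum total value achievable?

82 rps

Check high-value combinations within 29 GB:
- option 2+option 3+option 5+option 7: memory 2+3+13+10=28, value 19+16+22+25=82
- option 2+option 3+option 4+option 6+option 7: memory 2+3+3+7+10=25, value 19+16+8+8+25=76
- option 2+option 4+option 5+option 7: memory 2+3+13+10=28, value 19+8+22+25=74
- option 1+option 2+option 3+option 4+option 7: memory 11+2+3+3+10=29, value 6+19+16+8+25=74
- option 2+option 3+option 4+option 5+option 6: memory 2+3+3+13+7=28, value 19+16+8+22+8=73
Best: 82 rps.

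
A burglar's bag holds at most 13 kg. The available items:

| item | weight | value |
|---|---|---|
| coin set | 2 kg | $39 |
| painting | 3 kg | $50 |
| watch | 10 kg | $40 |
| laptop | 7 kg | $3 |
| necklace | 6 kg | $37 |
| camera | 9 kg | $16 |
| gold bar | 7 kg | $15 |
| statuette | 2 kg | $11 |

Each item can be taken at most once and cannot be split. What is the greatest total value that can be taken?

Check high-value combinations within 13 kg:
- coin set+painting+necklace+statuette: weight 2+3+6+2=13, value 39+50+37+11=137
- coin set+painting+necklace: weight 2+3+6=11, value 39+50+37=126
- coin set+painting+gold bar: weight 2+3+7=12, value 39+50+15=104
- coin set+painting+statuette: weight 2+3+2=7, value 39+50+11=100
- painting+necklace+statuette: weight 3+6+2=11, value 50+37+11=98
Best: $137.

$137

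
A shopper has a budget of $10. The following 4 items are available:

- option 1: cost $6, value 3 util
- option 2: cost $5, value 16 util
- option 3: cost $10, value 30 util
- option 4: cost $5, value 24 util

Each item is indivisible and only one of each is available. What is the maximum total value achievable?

Check high-value combinations within $10:
- option 2+option 4: cost 5+5=10, value 16+24=40
- option 3: cost 10, value 30
- option 4: cost 5, value 24
- option 2: cost 5, value 16
Best: 40 util.

40 util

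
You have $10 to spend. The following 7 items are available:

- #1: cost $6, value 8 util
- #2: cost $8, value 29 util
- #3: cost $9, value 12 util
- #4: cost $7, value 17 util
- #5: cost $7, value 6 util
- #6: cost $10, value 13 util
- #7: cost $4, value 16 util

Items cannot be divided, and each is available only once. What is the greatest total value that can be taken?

29 util

Check high-value combinations within $10:
- #2: cost 8, value 29
- #1+#7: cost 6+4=10, value 8+16=24
- #4: cost 7, value 17
- #7: cost 4, value 16
- #6: cost 10, value 13
Best: 29 util.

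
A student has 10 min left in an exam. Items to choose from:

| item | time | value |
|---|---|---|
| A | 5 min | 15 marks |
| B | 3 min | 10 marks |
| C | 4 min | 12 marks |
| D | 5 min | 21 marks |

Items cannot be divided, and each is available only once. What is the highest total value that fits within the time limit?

Check high-value combinations within 10 min:
- A+D: time 5+5=10, value 15+21=36
- C+D: time 4+5=9, value 12+21=33
- B+D: time 3+5=8, value 10+21=31
- A+C: time 5+4=9, value 15+12=27
Best: 36 marks.

36 marks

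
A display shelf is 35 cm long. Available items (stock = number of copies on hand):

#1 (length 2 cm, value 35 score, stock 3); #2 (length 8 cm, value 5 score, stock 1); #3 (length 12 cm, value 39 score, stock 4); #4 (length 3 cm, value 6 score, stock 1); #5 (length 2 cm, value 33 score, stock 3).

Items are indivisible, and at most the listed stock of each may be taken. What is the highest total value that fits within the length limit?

Best selections within length 35 and stock limits:
- 3×#1 + 1×#2 + 1×#3 + 1×#4 + 3×#5: length 35, value 254
- 3×#1 + 1×#3 + 1×#4 + 3×#5: length 27, value 249
- 3×#1 + 2×#3 + 2×#5: length 34, value 249
Best: 254 score.

254 score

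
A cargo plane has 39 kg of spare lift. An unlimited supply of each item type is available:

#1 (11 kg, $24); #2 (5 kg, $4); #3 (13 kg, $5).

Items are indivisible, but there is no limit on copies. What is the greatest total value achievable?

Best value-per-unit is #1 at 24/11; filling with it alone gives 3×24 = 72.
Optimal mix: 3×#1 + 1×#2 → weight 38, value 76.

$76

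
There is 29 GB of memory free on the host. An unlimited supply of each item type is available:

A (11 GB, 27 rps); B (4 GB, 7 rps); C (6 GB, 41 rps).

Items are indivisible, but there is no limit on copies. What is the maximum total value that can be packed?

Best value-per-unit is C at 41/6; filling with it alone gives 4×41 = 164.
Optimal mix: 1×B + 4×C → memory 28, value 171.

171 rps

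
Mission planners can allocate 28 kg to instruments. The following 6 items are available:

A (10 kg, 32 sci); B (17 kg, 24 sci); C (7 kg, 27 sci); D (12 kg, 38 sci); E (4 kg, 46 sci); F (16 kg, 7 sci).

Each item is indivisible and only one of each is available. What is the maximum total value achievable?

116 sci

This is a 0/1 knapsack; check combinations near the capacity.
- A+D+E: mass 10+12+4=26, value 32+38+46=116
- C+D+E: mass 7+12+4=23, value 27+38+46=111
- A+C+E: mass 10+7+4=21, value 32+27+46=105
- B+C+E: mass 17+7+4=28, value 24+27+46=97
- D+E: mass 12+4=16, value 38+46=84
Best: 116 sci.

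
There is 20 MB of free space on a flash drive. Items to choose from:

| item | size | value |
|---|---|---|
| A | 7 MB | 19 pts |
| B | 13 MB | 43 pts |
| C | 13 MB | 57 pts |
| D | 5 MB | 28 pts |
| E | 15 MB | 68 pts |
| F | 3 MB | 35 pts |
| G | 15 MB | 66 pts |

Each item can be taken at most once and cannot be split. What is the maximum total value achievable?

Check high-value combinations within 20 MB:
- E+F: size 15+3=18, value 68+35=103
- F+G: size 3+15=18, value 35+66=101
- D+E: size 5+15=20, value 28+68=96
- D+G: size 5+15=20, value 28+66=94
Best: 103 pts.

103 pts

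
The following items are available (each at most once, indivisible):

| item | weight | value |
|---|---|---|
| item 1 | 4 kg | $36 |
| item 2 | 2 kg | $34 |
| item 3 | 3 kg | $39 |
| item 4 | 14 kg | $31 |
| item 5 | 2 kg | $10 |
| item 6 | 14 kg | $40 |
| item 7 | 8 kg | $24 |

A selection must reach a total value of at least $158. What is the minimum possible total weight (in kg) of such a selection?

25

Subsets with value ≥ 158, sorted by total weight:
- item 1+item 2+item 3+item 5+item 6: weight 25, value 159
- item 1+item 2+item 3+item 6+item 7: weight 31, value 173
Minimum weight: 25 kg.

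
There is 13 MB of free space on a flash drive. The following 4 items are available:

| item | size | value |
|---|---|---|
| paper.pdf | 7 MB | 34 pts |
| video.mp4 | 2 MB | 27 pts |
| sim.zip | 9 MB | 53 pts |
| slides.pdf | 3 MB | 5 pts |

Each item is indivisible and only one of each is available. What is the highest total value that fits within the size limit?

This is a 0/1 knapsack; check combinations near the capacity.
- video.mp4+sim.zip: size 2+9=11, value 27+53=80
- paper.pdf+video.mp4+slides.pdf: size 7+2+3=12, value 34+27+5=66
- paper.pdf+video.mp4: size 7+2=9, value 34+27=61
- sim.zip+slides.pdf: size 9+3=12, value 53+5=58
- sim.zip: size 9, value 53
Best: 80 pts.

80 pts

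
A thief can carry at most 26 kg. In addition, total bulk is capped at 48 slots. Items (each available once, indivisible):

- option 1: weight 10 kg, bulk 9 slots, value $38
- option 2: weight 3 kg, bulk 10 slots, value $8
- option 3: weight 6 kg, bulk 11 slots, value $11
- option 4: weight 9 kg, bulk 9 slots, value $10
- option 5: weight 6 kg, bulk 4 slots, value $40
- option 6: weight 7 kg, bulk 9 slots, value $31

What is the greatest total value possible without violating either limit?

Feasible sets respecting both limits:
- option 1+option 2+option 5+option 6: weight 26, bulk 32, value 117
- option 1+option 5+option 6: weight 23, bulk 22, value 109
- option 1+option 2+option 3+option 5: weight 25, bulk 34, value 97
Best: $117.

$117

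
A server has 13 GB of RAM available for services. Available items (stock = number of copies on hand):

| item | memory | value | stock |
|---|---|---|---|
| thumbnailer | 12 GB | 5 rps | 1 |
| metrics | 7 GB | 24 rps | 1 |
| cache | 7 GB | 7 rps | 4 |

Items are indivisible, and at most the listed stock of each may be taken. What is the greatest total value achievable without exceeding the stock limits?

Top feasible selections:
- 1×metrics: memory 7, value 24
- 1×cache: memory 7, value 7
Best: 24 rps.

24 rps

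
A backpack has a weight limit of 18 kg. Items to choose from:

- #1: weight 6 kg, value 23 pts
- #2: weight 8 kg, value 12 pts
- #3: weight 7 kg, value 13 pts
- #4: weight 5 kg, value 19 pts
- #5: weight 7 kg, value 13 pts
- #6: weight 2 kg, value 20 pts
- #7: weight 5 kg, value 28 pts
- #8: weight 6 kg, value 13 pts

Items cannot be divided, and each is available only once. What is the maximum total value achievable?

90 pts

This is a 0/1 knapsack; check combinations near the capacity.
- #1+#4+#6+#7: weight 6+5+2+5=18, value 23+19+20+28=90
- #4+#6+#7+#8: weight 5+2+5+6=18, value 19+20+28+13=80
- #1+#6+#7: weight 6+2+5=13, value 23+20+28=71
- #1+#4+#7: weight 6+5+5=16, value 23+19+28=70
Best: 90 pts.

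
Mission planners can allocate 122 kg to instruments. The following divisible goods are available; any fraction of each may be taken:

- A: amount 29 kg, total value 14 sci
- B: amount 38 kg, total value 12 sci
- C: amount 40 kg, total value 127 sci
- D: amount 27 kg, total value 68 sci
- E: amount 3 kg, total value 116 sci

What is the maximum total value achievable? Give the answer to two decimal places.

Take in order of value per unit:
- E (116/3 per unit): all 3 → value 116, running total 116.00
- C (127/40 per unit): all 40 → value 127, running total 243.00
- D (68/27 per unit): all 27 → value 68, running total 311.00
- A (14/29 per unit): all 29 → value 14, running total 325.00
- B (12/38 per unit): 23 of 38 → value 23×12/38 = 7.2632, running total 332.26
Total 332.26.

332.26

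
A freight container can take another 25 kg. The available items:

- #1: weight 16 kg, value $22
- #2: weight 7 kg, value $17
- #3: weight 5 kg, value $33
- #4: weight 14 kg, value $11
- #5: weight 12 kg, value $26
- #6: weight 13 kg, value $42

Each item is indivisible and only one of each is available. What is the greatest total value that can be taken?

Check high-value combinations within 25 kg:
- #2+#3+#6: weight 7+5+13=25, value 17+33+42=92
- #2+#3+#5: weight 7+5+12=24, value 17+33+26=76
- #3+#6: weight 5+13=18, value 33+42=75
Best: $92.

$92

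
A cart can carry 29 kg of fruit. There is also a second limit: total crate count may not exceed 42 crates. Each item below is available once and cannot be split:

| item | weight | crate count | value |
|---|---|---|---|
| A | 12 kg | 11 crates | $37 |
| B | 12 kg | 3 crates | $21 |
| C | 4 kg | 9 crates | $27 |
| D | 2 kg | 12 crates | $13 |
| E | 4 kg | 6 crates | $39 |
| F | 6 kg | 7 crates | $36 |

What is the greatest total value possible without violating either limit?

$139

Feasible sets respecting both limits:
- A+C+E+F: weight 26, crate count 33, value 139
- B+C+D+E+F: weight 28, crate count 37, value 136
- A+D+E+F: weight 24, crate count 36, value 125
Best: $139.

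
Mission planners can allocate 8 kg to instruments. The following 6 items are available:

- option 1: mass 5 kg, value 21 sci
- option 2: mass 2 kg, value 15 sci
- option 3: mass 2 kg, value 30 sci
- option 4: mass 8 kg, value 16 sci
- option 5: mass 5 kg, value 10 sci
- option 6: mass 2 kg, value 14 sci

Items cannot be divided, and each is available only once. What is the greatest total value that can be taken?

59 sci

Check high-value combinations within 8 kg:
- option 2+option 3+option 6: mass 2+2+2=6, value 15+30+14=59
- option 1+option 3: mass 5+2=7, value 21+30=51
- option 2+option 3: mass 2+2=4, value 15+30=45
Best: 59 sci.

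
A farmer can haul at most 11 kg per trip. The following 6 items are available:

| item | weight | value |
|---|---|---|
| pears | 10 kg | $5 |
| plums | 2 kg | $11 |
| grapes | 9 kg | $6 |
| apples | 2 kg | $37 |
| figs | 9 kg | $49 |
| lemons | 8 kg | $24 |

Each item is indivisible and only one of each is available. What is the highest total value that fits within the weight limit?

Check high-value combinations within 11 kg:
- apples+figs: weight 2+9=11, value 37+49=86
- apples+lemons: weight 2+8=10, value 37+24=61
- plums+figs: weight 2+9=11, value 11+49=60
- figs: weight 9, value 49
Best: $86.

$86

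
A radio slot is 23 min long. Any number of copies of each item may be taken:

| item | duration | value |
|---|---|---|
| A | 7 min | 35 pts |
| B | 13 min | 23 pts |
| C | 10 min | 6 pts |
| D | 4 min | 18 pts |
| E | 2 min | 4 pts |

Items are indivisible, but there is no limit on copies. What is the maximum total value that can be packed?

109 pts

Best value-per-unit is A at 35/7; filling with it alone gives 3×35 = 105.
Optimal mix: 3×A + 1×E → duration 23, value 109.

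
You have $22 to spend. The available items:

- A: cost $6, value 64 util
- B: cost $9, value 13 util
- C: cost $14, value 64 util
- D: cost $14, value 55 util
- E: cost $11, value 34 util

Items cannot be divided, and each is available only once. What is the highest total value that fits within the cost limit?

128 util

Check high-value combinations within $22:
- A+C: cost 6+14=20, value 64+64=128
- A+D: cost 6+14=20, value 64+55=119
- A+E: cost 6+11=17, value 64+34=98
- A+B: cost 6+9=15, value 64+13=77
Best: 128 util.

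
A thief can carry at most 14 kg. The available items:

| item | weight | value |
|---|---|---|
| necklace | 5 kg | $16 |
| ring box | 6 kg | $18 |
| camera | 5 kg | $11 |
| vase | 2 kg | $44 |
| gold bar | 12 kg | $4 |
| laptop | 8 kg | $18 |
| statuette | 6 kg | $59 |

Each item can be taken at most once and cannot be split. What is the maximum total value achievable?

$121

This is a 0/1 knapsack; check combinations near the capacity.
- ring box+vase+statuette: weight 6+2+6=14, value 18+44+59=121
- necklace+vase+statuette: weight 5+2+6=13, value 16+44+59=119
- camera+vase+statuette: weight 5+2+6=13, value 11+44+59=114
Best: $121.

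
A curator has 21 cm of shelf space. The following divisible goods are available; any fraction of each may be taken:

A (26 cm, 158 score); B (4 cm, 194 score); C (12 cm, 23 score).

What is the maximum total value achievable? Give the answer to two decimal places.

Take in order of value per unit:
- B (194/4 per unit): all 4 → value 194, running total 194.00
- A (158/26 per unit): 17 of 26 → value 17×158/26 = 103.3077, running total 297.31
Total 297.31.

297.31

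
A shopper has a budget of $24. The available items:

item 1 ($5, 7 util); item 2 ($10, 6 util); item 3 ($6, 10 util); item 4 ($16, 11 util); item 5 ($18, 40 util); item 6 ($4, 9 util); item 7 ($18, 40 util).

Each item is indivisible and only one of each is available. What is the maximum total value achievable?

50 util

Check high-value combinations within $24:
- item 3+item 5: cost 6+18=24, value 10+40=50
- item 3+item 7: cost 6+18=24, value 10+40=50
- item 5+item 6: cost 18+4=22, value 40+9=49
Best: 50 util.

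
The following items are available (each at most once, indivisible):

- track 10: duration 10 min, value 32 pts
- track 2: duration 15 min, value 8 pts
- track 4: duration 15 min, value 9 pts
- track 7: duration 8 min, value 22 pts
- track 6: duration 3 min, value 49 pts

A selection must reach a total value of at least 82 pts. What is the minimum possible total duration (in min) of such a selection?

Subsets with value ≥ 82, sorted by total duration:
- track 10+track 7+track 6: duration 21, value 103
- track 10+track 4+track 6: duration 28, value 90
- track 10+track 2+track 6: duration 28, value 89
- track 10+track 4+track 7+track 6: duration 36, value 112
Minimum duration: 21 min.

21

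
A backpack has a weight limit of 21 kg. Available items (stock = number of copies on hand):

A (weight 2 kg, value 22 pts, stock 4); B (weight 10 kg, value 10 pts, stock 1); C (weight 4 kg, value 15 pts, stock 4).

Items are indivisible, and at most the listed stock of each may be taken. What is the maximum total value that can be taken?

133 pts

Top feasible selections:
- 4×A + 3×C: weight 20, value 133
- 4×A + 2×C: weight 16, value 118
- 3×A + 3×C: weight 18, value 111
- 2×A + 4×C: weight 20, value 104
Best: 133 pts.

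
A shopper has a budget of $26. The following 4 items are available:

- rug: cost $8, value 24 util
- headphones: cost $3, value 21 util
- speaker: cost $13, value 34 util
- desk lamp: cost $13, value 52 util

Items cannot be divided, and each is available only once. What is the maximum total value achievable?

97 util

Check high-value combinations within $26:
- rug+headphones+desk lamp: cost 8+3+13=24, value 24+21+52=97
- speaker+desk lamp: cost 13+13=26, value 34+52=86
- rug+headphones+speaker: cost 8+3+13=24, value 24+21+34=79
- rug+desk lamp: cost 8+13=21, value 24+52=76
- headphones+desk lamp: cost 3+13=16, value 21+52=73
Best: 97 util.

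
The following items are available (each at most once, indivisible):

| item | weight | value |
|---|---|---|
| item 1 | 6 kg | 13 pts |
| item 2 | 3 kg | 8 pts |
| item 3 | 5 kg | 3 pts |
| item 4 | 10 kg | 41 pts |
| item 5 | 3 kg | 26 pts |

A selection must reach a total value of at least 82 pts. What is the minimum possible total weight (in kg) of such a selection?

Subsets with value ≥ 82, sorted by total weight:
- item 1+item 2+item 4+item 5: weight 22, value 88
- item 1+item 3+item 4+item 5: weight 24, value 83
- item 1+item 2+item 3+item 4+item 5: weight 27, value 91
Minimum weight: 22 kg.

22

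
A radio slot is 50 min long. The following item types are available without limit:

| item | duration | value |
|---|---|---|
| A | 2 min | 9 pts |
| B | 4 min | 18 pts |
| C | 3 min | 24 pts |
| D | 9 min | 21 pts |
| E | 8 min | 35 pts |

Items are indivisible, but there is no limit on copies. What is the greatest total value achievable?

Best value-per-unit is C at 24/3; filling with it alone gives 16×24 = 384.
Optimal mix: 1×A + 16×C → duration 50, value 393.

393 pts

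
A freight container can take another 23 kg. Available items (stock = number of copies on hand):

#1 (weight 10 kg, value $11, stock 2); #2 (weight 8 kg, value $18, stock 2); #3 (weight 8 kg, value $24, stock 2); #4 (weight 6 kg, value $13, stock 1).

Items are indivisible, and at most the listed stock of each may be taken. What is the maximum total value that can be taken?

Best selections within weight 23 and stock limits:
- 2×#3 + 1×#4: weight 22, value 61
- 1×#2 + 1×#3 + 1×#4: weight 22, value 55
- 2×#2 + 1×#4: weight 22, value 49
Best: $61.

$61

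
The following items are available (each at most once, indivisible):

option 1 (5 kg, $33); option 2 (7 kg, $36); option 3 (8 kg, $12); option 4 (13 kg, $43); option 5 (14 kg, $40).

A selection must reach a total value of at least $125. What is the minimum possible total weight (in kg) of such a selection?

Subsets with value ≥ 125, sorted by total weight:
- option 1+option 2+option 4+option 5: weight 39, value 152
- option 1+option 3+option 4+option 5: weight 40, value 128
- option 2+option 3+option 4+option 5: weight 42, value 131
- option 1+option 2+option 3+option 4+option 5: weight 47, value 164
Minimum weight: 39 kg.

39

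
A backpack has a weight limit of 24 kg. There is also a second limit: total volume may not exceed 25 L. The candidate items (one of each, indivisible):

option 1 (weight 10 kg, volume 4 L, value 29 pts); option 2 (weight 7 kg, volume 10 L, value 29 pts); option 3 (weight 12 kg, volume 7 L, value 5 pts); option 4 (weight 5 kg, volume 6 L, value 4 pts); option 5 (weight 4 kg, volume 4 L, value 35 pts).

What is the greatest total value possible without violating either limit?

Feasible sets respecting both limits:
- option 1+option 2+option 5: weight 21, volume 18, value 93
- option 2+option 3+option 5: weight 23, volume 21, value 69
- option 1+option 4+option 5: weight 19, volume 14, value 68
- option 2+option 4+option 5: weight 16, volume 20, value 68
Best: 93 pts.

93 pts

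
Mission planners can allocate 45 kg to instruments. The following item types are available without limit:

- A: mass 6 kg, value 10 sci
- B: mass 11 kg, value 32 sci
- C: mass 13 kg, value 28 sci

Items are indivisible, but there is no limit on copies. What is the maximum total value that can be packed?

128 sci

Best value-per-unit is B at 32/11, and filling with it alone uses mass 4×11=44. No mix of the others beats 4×32 = 128.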